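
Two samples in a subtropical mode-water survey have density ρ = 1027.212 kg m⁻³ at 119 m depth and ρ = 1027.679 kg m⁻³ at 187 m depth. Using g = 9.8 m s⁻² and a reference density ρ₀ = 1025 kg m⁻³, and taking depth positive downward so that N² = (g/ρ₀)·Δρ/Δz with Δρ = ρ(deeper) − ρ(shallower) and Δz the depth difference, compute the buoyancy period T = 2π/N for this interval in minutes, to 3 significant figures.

12.9 min

Δρ = 1027.679 − 1027.212 = 0.467 kg m⁻³ over Δz = 187 − 119 = 68 m.
N² = (9.8/1025) × (0.467/68) = 6.5661 × 10⁻⁵ s⁻².
N = √(6.5661 × 10⁻⁵) = 8.1031 × 10⁻³ rad s⁻¹, so T = 2π/N = 775.41 s = 12.923 min ≈ 12.9 min.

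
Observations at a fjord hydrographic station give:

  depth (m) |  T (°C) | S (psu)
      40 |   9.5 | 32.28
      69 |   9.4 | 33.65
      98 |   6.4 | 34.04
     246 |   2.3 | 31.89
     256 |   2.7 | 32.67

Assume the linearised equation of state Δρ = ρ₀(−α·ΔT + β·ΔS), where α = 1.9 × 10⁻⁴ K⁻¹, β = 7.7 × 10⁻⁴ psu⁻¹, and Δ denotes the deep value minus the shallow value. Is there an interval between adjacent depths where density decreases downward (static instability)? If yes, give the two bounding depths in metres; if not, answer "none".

Evaluate Δρ/ρ₀ = −αΔT + βΔS across each adjacent pair:
  40–69 m: −αΔT+βΔS = −(1.9 × 10⁻⁴)(-0.1)+(7.7 × 10⁻⁴)(+1.37) = 1.1 × 10⁻³ → stable
  69–98 m: −αΔT+βΔS = −(1.9 × 10⁻⁴)(-3.0)+(7.7 × 10⁻⁴)(+0.39) = 8.7 × 10⁻⁴ → stable
  98–246 m: −αΔT+βΔS = −(1.9 × 10⁻⁴)(-4.1)+(7.7 × 10⁻⁴)(-2.15) = -8.8 × 10⁻⁴ → UNSTABLE
  246–256 m: −αΔT+βΔS = −(1.9 × 10⁻⁴)(+0.4)+(7.7 × 10⁻⁴)(+0.78) = 5.2 × 10⁻⁴ → stable
The 98–246 m interval has Δρ < 0: lighter water underlies denser water.

98–246 m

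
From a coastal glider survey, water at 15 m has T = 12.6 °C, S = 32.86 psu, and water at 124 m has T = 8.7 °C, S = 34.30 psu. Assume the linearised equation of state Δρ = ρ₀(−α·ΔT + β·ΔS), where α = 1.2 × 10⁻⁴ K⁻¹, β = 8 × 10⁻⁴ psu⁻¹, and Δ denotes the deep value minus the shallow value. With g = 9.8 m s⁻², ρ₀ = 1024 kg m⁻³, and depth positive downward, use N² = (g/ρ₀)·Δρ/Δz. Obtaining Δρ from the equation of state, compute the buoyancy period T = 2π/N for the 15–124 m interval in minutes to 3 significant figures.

8.68 min

ΔT = -3.9 K, ΔS = +1.44 psu (deep − shallow).
Δρ/ρ₀ = −αΔT + βΔS = 4.68 × 10⁻⁴ + 1.152 × 10⁻³ = 1.62 × 10⁻³, so Δρ ≈ 1.659 kg m⁻³.
N² = (g/ρ₀)·Δρ/Δz = g·(Δρ/ρ₀)/Δz = 9.8 × 1.62 × 10⁻³ / 109 = 1.4565 × 10⁻⁴ s⁻².
N = √(1.4565 × 10⁻⁴) = 0.012069 rad s⁻¹ → T = 2π/N = 520.61 s = 8.6768 min ≈ 8.68 min.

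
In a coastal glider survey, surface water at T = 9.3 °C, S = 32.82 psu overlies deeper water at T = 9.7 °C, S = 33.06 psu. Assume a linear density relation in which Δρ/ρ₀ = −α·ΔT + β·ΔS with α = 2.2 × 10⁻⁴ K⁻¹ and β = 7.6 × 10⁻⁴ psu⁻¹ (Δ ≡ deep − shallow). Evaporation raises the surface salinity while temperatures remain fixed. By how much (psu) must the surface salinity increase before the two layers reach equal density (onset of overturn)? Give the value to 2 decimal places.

0.12 psu

Neutral buoyancy requires −α(T_deep − T_surf) + β(S_deep − S_surf′) = 0.
S_surf′ = S_deep − (α/β)·ΔT = 33.06 − (2.2 × 10⁻⁴/7.6 × 10⁻⁴)·(+0.4) = 32.9442 psu.
Increase required: 32.9442 − 32.82 = 0.1242 psu.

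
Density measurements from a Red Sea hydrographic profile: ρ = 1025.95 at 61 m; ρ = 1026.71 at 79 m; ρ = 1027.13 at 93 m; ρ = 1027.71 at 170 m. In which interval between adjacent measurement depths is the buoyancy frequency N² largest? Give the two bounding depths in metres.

61–79 m

Compute the density gradient over each adjacent pair:
  61–79 m: Δρ/Δz = 0.76/18 = 0.042 kg m⁻⁴
  79–93 m: Δρ/Δz = 0.42/14 = 0.030 kg m⁻⁴
  93–170 m: Δρ/Δz = 0.58/77 = 7.5 × 10⁻³ kg m⁻⁴
The largest gradient is in the 61–79 m interval — the pycnocline.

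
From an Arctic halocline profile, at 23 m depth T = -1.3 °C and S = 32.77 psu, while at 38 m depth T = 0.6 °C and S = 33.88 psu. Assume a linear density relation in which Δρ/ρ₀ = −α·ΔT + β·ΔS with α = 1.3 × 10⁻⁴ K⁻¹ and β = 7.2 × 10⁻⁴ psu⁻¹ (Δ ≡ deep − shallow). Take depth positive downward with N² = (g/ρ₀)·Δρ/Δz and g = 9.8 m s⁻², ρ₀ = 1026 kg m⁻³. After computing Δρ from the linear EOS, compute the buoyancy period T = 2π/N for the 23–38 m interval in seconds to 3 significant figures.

331 s

ΔT = +1.9 K, ΔS = +1.11 psu (deep − shallow).
Δρ/ρ₀ = −αΔT + βΔS = -2.47 × 10⁻⁴ + 7.992 × 10⁻⁴ = 5.522 × 10⁻⁴, so Δρ ≈ 0.5666 kg m⁻³.
N² = (g/ρ₀)·Δρ/Δz = g·(Δρ/ρ₀)/Δz = 9.8 × 5.522 × 10⁻⁴ / 15 = 3.6077 × 10⁻⁴ s⁻².
N = √(3.6077 × 10⁻⁴) = 0.018994 rad s⁻¹ → T = 2π/N = 330.80 s ≈ 331 s.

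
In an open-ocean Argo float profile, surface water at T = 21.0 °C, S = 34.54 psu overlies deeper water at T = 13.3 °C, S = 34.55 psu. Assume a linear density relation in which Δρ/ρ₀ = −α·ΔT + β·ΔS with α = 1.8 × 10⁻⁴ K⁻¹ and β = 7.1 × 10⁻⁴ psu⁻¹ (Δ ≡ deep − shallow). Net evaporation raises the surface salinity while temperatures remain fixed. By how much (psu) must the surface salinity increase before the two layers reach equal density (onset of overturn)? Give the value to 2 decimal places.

1.96 psu

Neutral buoyancy requires −α(T_deep − T_surf) + β(S_deep − S_surf′) = 0.
S_surf′ = S_deep − (α/β)·ΔT = 34.55 − (1.8 × 10⁻⁴/7.1 × 10⁻⁴)·(-7.7) = 36.5021 psu.
Increase required: 36.5021 − 34.54 = 1.9621 psu.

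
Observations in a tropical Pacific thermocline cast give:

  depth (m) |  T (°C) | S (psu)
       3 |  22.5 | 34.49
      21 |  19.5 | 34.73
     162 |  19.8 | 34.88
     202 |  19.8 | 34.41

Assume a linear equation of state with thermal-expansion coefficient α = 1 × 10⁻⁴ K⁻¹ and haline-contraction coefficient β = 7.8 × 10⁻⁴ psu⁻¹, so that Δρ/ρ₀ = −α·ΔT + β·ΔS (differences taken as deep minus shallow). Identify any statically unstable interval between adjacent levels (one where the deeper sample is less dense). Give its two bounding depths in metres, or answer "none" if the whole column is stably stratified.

Evaluate Δρ/ρ₀ = −αΔT + βΔS across each adjacent pair:
  3–21 m: −αΔT+βΔS = −(1 × 10⁻⁴)(-3.0)+(7.8 × 10⁻⁴)(+0.24) = 4.9 × 10⁻⁴ → stable
  21–162 m: −αΔT+βΔS = −(1 × 10⁻⁴)(+0.3)+(7.8 × 10⁻⁴)(+0.15) = 8.7 × 10⁻⁵ → stable
  162–202 m: −αΔT+βΔS = −(1 × 10⁻⁴)(+0.0)+(7.8 × 10⁻⁴)(-0.47) = -3.7 × 10⁻⁴ → UNSTABLE
The 162–202 m interval has Δρ < 0: lighter water underlies denser water.

162–202 m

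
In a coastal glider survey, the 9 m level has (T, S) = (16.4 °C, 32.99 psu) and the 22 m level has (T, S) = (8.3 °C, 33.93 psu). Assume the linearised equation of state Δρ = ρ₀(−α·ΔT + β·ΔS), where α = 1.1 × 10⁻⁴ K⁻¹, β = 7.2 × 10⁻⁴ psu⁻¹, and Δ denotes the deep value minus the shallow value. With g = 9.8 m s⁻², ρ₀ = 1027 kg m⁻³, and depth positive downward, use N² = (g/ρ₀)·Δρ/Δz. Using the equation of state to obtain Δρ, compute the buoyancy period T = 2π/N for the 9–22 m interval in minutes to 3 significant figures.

3.05 min

ΔT = -8.1 K, ΔS = +0.94 psu (deep − shallow).
Δρ/ρ₀ = −αΔT + βΔS = 8.91 × 10⁻⁴ + 6.768 × 10⁻⁴ = 1.5678 × 10⁻³, so Δρ ≈ 1.610 kg m⁻³.
N² = (g/ρ₀)·Δρ/Δz = g·(Δρ/ρ₀)/Δz = 9.8 × 1.5678 × 10⁻³ / 13 = 1.1819 × 10⁻³ s⁻².
N = √(1.1819 × 10⁻³) = 0.034379 rad s⁻¹ → T = 2π/N = 182.76 s = 3.0460 min ≈ 3.05 min.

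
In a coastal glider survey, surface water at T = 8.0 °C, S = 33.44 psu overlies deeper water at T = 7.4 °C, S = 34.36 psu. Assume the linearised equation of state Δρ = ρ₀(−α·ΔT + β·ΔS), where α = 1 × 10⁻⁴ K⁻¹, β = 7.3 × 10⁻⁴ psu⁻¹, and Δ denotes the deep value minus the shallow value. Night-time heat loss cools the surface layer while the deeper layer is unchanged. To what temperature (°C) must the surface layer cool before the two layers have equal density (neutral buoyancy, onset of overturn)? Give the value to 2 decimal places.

Neutral buoyancy requires Δρ = 0, i.e. −α(T_deep − T_surf′) + β(S_deep − S_surf) = 0.
T_surf′ = T_deep − (β/α)·ΔS = 7.4 − (7.3 × 10⁻⁴/1 × 10⁻⁴)·(+0.92) = 0.6840 °C.
Cooling required: 8.0 − (0.6840) = 7.3160 °C.

0.68 °C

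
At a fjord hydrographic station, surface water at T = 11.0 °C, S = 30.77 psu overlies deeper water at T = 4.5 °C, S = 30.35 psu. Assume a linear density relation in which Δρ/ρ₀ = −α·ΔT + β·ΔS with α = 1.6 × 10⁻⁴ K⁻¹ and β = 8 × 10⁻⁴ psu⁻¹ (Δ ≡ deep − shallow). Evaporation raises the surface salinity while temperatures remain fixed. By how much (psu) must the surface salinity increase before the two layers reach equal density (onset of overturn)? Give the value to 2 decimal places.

Neutral buoyancy requires −α(T_deep − T_surf) + β(S_deep − S_surf′) = 0.
S_surf′ = S_deep − (α/β)·ΔT = 30.35 − (1.6 × 10⁻⁴/8 × 10⁻⁴)·(-6.5) = 31.6500 psu.
Increase required: 31.6500 − 30.77 = 0.8800 psu.

0.88 psu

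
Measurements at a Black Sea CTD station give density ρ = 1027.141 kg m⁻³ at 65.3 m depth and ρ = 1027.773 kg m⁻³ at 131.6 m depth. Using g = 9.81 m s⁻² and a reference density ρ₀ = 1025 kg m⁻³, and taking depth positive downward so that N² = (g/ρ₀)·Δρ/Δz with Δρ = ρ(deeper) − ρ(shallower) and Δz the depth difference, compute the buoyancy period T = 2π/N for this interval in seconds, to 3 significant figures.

658 s

Δρ = 1027.773 − 1027.141 = 0.632 kg m⁻³ over Δz = 131.6 − 65.3 = 66.3 m.
N² = (9.81/1025) × (0.632/66.3) = 9.1232 × 10⁻⁵ s⁻².
N = √(9.1232 × 10⁻⁵) = 9.5515 × 10⁻³ rad s⁻¹, so T = 2π/N = 657.82 s ≈ 658 s.
Since Δρ > 0 the layer is stably stratified.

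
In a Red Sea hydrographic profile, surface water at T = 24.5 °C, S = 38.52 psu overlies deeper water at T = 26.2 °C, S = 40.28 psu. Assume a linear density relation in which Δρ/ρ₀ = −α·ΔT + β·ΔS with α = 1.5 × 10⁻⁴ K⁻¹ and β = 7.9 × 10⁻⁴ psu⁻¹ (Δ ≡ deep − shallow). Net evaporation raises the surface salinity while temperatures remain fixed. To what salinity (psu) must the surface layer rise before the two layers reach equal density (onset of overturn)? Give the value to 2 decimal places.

39.96 psu

Neutral buoyancy requires −α(T_deep − T_surf) + β(S_deep − S_surf′) = 0.
S_surf′ = S_deep − (α/β)·ΔT = 40.28 − (1.5 × 10⁻⁴/7.9 × 10⁻⁴)·(+1.7) = 39.9572 psu.
Increase required: 39.9572 − 38.52 = 1.4372 psu.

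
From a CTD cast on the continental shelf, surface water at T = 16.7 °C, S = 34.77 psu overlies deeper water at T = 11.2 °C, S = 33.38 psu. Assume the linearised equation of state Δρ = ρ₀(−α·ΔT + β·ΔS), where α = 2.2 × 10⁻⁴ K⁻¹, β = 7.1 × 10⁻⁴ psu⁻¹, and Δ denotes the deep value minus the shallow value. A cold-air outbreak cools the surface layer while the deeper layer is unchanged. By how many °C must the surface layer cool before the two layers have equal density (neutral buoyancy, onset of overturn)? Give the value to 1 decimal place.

1.0 °C

Neutral buoyancy requires Δρ = 0, i.e. −α(T_deep − T_surf′) + β(S_deep − S_surf) = 0.
T_surf′ = T_deep − (β/α)·ΔS = 11.2 − (7.1 × 10⁻⁴/2.2 × 10⁻⁴)·(-1.39) = 15.686 °C.
Cooling required: 16.7 − (15.686) = 1.014 °C.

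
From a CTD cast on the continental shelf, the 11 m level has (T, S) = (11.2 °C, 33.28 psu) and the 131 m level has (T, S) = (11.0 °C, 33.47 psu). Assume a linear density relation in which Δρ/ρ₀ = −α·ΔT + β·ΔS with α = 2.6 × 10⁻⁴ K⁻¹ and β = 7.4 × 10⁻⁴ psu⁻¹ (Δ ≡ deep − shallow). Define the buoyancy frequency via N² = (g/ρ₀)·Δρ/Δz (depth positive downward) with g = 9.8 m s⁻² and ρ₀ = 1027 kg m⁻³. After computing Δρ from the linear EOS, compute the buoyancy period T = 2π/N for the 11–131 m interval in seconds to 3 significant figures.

ΔT = -0.2 K, ΔS = +0.19 psu (deep − shallow).
Δρ/ρ₀ = −αΔT + βΔS = 5.20 × 10⁻⁵ + 1.406 × 10⁻⁴ = 1.926 × 10⁻⁴, so Δρ ≈ 0.1978 kg m⁻³.
N² = (g/ρ₀)·Δρ/Δz = g·(Δρ/ρ₀)/Δz = 9.8 × 1.926 × 10⁻⁴ / 120 = 1.5729 × 10⁻⁵ s⁻².
N = √(1.5729 × 10⁻⁵) = 3.9660 × 10⁻³ rad s⁻¹ → T = 2π/N = 1.5843 × 10³ s ≈ 1.58 × 10³ s.

1.58 × 10³ s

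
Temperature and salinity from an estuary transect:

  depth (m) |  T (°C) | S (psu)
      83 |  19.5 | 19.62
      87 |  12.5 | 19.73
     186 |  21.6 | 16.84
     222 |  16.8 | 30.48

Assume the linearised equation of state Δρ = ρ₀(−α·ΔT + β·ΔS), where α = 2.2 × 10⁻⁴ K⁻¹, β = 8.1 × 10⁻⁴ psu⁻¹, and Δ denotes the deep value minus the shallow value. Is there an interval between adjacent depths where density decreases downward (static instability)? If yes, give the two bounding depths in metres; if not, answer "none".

Evaluate Δρ/ρ₀ = −αΔT + βΔS across each adjacent pair:
  83–87 m: −αΔT+βΔS = −(2.2 × 10⁻⁴)(-7.0)+(8.1 × 10⁻⁴)(+0.11) = 1.6 × 10⁻³ → stable
  87–186 m: −αΔT+βΔS = −(2.2 × 10⁻⁴)(+9.1)+(8.1 × 10⁻⁴)(-2.89) = -4.3 × 10⁻³ → UNSTABLE
  186–222 m: −αΔT+βΔS = −(2.2 × 10⁻⁴)(-4.8)+(8.1 × 10⁻⁴)(+13.64) = 0.012 → stable
The 87–186 m interval has Δρ < 0: lighter water underlies denser water.

87–186 m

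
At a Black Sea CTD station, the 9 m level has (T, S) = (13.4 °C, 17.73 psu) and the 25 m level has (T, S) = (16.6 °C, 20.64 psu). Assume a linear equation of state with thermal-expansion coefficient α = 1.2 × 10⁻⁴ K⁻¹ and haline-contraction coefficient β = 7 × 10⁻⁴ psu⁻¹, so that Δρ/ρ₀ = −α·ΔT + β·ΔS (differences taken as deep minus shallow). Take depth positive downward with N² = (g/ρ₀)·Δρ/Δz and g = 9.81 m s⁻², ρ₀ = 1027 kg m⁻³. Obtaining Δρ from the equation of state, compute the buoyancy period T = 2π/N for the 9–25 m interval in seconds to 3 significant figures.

197 s

ΔT = +3.2 K, ΔS = +2.91 psu (deep − shallow).
Δρ/ρ₀ = −αΔT + βΔS = -3.84 × 10⁻⁴ + 2.037 × 10⁻³ = 1.653 × 10⁻³, so Δρ ≈ 1.698 kg m⁻³.
N² = (g/ρ₀)·Δρ/Δz = g·(Δρ/ρ₀)/Δz = 9.81 × 1.653 × 10⁻³ / 16 = 1.0135 × 10⁻³ s⁻².
N = √(1.0135 × 10⁻³) = 0.031836 rad s⁻¹ → T = 2π/N = 197.36 s ≈ 197 s.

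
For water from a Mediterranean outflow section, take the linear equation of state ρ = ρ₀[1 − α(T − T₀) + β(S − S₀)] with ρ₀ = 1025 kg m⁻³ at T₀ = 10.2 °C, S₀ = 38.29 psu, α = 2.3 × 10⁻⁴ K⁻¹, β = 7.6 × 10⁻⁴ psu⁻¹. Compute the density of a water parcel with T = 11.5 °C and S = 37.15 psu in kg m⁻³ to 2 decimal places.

T − T₀ = +1.3 K, S − S₀ = -1.14 psu.
Bracket = 1 − α·(+1.3) + β·(-1.14) = 1 + (-1.1654 × 10⁻³) = 0.9988346.
ρ = 1025 × 0.9988346 = 1023.81 kg m⁻³.

1023.81 kg m⁻³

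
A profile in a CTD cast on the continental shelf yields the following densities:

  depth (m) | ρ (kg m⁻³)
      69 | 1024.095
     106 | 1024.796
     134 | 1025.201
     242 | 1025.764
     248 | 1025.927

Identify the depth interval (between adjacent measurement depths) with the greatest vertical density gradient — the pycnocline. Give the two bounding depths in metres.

242–248 m

Compute the density gradient over each adjacent pair:
  69–106 m: Δρ/Δz = 0.701/37 = 0.019 kg m⁻⁴
  106–134 m: Δρ/Δz = 0.405/28 = 0.014 kg m⁻⁴
  134–242 m: Δρ/Δz = 0.563/108 = 5.2 × 10⁻³ kg m⁻⁴
  242–248 m: Δρ/Δz = 0.163/6 = 0.027 kg m⁻⁴
The largest gradient is in the 242–248 m interval — the pycnocline.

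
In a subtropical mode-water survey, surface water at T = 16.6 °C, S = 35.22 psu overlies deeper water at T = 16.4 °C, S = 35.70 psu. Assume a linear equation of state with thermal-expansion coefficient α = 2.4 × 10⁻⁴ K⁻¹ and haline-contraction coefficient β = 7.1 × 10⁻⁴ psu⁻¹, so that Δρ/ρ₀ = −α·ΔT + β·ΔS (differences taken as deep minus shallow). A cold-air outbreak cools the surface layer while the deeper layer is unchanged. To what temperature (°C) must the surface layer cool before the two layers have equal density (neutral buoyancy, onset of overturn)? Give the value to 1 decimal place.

15.0 °C

Neutral buoyancy requires Δρ = 0, i.e. −α(T_deep − T_surf′) + β(S_deep − S_surf) = 0.
T_surf′ = T_deep − (β/α)·ΔS = 16.4 − (7.1 × 10⁻⁴/2.4 × 10⁻⁴)·(+0.48) = 14.980 °C.
Cooling required: 16.6 − (14.980) = 1.620 °C.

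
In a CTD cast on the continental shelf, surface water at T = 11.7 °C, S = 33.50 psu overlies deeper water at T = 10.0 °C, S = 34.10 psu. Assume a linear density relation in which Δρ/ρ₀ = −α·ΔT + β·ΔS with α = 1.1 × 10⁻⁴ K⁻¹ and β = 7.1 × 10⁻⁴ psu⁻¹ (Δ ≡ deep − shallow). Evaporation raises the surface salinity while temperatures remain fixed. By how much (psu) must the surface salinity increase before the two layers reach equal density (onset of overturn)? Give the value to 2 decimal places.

0.86 psu

Neutral buoyancy requires −α(T_deep − T_surf) + β(S_deep − S_surf′) = 0.
S_surf′ = S_deep − (α/β)·ΔT = 34.10 − (1.1 × 10⁻⁴/7.1 × 10⁻⁴)·(-1.7) = 34.3634 psu.
Increase required: 34.3634 − 33.50 = 0.8634 psu.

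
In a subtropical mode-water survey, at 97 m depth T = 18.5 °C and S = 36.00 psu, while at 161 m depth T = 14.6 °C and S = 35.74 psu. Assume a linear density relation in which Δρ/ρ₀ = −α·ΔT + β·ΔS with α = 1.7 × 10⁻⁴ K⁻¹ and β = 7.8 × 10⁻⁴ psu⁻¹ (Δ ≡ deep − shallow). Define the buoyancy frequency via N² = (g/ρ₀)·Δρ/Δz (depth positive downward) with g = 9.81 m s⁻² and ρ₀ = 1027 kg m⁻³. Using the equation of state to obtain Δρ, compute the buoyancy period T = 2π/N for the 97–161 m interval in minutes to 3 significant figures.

12.5 min

ΔT = -3.9 K, ΔS = -0.26 psu (deep − shallow).
Δρ/ρ₀ = −αΔT + βΔS = 6.63 × 10⁻⁴ − 2.028 × 10⁻⁴ = 4.602 × 10⁻⁴, so Δρ ≈ 0.4726 kg m⁻³.
N² = (g/ρ₀)·Δρ/Δz = g·(Δρ/ρ₀)/Δz = 9.81 × 4.602 × 10⁻⁴ / 64 = 7.0540 × 10⁻⁵ s⁻².
N = √(7.0540 × 10⁻⁵) = 8.3988 × 10⁻³ rad s⁻¹ → T = 2π/N = 748.11 s = 12.469 min ≈ 12.5 min.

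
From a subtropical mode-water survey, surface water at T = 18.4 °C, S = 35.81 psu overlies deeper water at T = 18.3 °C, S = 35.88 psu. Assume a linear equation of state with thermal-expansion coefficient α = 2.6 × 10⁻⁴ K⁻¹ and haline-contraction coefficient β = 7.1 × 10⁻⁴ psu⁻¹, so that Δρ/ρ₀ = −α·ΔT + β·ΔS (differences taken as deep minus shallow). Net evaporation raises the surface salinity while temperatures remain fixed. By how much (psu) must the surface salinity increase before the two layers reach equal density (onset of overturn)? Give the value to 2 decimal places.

Neutral buoyancy requires −α(T_deep − T_surf) + β(S_deep − S_surf′) = 0.
S_surf′ = S_deep − (α/β)·ΔT = 35.88 − (2.6 × 10⁻⁴/7.1 × 10⁻⁴)·(-0.1) = 35.9166 psu.
Increase required: 35.9166 − 35.81 = 0.1066 psu.

0.11 psu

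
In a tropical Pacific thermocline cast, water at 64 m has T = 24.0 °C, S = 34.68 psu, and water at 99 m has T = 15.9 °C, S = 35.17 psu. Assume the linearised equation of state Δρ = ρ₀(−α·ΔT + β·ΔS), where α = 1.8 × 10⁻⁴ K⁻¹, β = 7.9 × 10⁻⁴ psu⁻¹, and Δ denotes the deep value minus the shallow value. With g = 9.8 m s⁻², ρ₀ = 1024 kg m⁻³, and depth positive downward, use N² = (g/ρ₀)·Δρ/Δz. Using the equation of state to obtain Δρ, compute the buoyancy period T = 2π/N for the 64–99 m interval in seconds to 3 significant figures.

ΔT = -8.1 K, ΔS = +0.49 psu (deep − shallow).
Δρ/ρ₀ = −αΔT + βΔS = 1.458 × 10⁻³ + 3.871 × 10⁻⁴ = 1.8451 × 10⁻³, so Δρ ≈ 1.889 kg m⁻³.
N² = (g/ρ₀)·Δρ/Δz = g·(Δρ/ρ₀)/Δz = 9.8 × 1.8451 × 10⁻³ / 35 = 5.1663 × 10⁻⁴ s⁻².
N = √(5.1663 × 10⁻⁴) = 0.022729 rad s⁻¹ → T = 2π/N = 276.44 s ≈ 276 s.

276 s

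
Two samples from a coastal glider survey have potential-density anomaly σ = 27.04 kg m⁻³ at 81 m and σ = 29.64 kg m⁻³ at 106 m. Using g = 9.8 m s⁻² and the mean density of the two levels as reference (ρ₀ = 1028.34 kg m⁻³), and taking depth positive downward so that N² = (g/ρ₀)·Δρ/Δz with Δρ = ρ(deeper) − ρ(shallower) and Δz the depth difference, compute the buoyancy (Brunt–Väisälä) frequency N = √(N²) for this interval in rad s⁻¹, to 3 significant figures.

0.0315 rad s⁻¹

Δρ = 1029.64 − 1027.04 = 2.60 kg m⁻³ over Δz = 106 − 81 = 25 m.
N² = (9.8/1028.34) × (2.60/25) = 9.9111 × 10⁻⁴ s⁻².
N = √(9.9111 × 10⁻⁴) = 0.031482 rad s⁻¹ ≈ 0.0315 rad s⁻¹.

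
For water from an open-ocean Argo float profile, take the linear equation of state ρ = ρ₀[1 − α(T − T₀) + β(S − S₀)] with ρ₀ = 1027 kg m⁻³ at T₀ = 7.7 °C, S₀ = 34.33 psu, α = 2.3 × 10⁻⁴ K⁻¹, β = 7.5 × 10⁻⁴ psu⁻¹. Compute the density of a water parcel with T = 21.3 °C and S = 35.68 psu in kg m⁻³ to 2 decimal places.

1024.83 kg m⁻³

T − T₀ = +13.6 K, S − S₀ = +1.35 psu.
Bracket = 1 − α·(+13.6) + β·(+1.35) = 1 + (-2.1155 × 10⁻³) = 0.9978845.
ρ = 1027 × 0.9978845 = 1024.83 kg m⁻³.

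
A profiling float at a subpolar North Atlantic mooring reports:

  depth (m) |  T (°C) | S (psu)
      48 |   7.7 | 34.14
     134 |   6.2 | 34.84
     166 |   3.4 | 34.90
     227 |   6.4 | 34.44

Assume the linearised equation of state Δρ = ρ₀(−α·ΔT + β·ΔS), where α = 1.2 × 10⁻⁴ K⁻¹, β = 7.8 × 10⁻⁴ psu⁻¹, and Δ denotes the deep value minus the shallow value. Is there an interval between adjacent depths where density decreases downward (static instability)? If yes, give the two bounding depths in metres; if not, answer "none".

166–227 m

Evaluate Δρ/ρ₀ = −αΔT + βΔS across each adjacent pair:
  48–134 m: −αΔT+βΔS = −(1.2 × 10⁻⁴)(-1.5)+(7.8 × 10⁻⁴)(+0.70) = 7.3 × 10⁻⁴ → stable
  134–166 m: −αΔT+βΔS = −(1.2 × 10⁻⁴)(-2.8)+(7.8 × 10⁻⁴)(+0.06) = 3.8 × 10⁻⁴ → stable
  166–227 m: −αΔT+βΔS = −(1.2 × 10⁻⁴)(+3.0)+(7.8 × 10⁻⁴)(-0.46) = -7.2 × 10⁻⁴ → UNSTABLE
The 166–227 m interval has Δρ < 0: lighter water underlies denser water.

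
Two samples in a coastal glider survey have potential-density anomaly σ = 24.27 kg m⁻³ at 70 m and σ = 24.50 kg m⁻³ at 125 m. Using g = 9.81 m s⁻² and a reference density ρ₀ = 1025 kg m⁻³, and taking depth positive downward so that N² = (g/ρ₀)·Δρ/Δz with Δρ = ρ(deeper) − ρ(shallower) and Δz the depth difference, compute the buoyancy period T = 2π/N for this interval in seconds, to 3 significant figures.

993 s

Δρ = 1024.50 − 1024.27 = 0.23 kg m⁻³ over Δz = 125 − 70 = 55 m.
N² = (9.81/1025) × (0.23/55) = 4.0023 × 10⁻⁵ s⁻².
N = √(4.0023 × 10⁻⁵) = 6.3264 × 10⁻³ rad s⁻¹, so T = 2π/N = 993.17 s ≈ 993 s.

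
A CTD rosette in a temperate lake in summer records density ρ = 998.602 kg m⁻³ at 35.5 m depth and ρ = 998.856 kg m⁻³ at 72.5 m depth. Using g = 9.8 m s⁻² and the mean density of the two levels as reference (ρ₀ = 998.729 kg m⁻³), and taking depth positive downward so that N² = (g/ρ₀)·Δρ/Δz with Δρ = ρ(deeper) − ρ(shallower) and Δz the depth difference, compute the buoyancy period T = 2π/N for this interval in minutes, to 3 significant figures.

Δρ = 998.856 − 998.602 = 0.254 kg m⁻³ over Δz = 72.5 − 35.5 = 37 m.
N² = (9.8/998.729) × (0.254/37) = 6.7361 × 10⁻⁵ s⁻².
N = √(6.7361 × 10⁻⁵) = 8.2074 × 10⁻³ rad s⁻¹, so T = 2π/N = 765.55 s = 12.759 min ≈ 12.8 min.
N² > 0, so the interval is statically stable.

12.8 min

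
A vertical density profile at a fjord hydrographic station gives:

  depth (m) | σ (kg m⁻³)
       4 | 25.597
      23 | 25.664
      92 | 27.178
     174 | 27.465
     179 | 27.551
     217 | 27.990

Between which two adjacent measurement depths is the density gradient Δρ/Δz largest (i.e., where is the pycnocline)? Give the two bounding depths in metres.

Compute the density gradient over each adjacent pair:
  4–23 m: Δρ/Δz = 0.067/19 = 3.5 × 10⁻³ kg m⁻⁴
  23–92 m: Δρ/Δz = 1.514/69 = 0.022 kg m⁻⁴
  92–174 m: Δρ/Δz = 0.287/82 = 3.5 × 10⁻³ kg m⁻⁴
  174–179 m: Δρ/Δz = 0.086/5 = 0.017 kg m⁻⁴
  179–217 m: Δρ/Δz = 0.439/38 = 0.012 kg m⁻⁴
The largest gradient is in the 23–92 m interval — the pycnocline.

23–92 m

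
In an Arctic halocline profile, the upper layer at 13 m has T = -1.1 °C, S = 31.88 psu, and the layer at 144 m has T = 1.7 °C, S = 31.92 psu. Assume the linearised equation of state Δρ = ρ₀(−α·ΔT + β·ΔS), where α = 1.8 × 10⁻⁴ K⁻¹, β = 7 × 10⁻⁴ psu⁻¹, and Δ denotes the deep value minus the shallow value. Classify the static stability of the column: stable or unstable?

ΔT = 1.7 − -1.1 = +2.8 K and ΔS = 31.92 − 31.88 = +0.04 psu (deep − shallow).
−αΔT = -5.04 × 10⁻⁴; βΔS = 2.80 × 10⁻⁵; sum Δρ/ρ₀ = -4.76 × 10⁻⁴.
Δρ/ρ₀ < 0, so Δρ < 0: deeper water is lighter → statically unstable; the column would overturn.

unstable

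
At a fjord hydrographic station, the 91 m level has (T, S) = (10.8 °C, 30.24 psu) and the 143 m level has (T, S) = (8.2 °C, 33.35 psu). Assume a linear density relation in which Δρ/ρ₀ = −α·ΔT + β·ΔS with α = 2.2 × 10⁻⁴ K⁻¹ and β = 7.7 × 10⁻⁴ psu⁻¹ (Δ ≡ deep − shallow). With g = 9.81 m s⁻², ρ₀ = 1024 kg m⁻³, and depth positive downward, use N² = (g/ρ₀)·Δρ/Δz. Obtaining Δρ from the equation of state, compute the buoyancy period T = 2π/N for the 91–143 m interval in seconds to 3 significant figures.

ΔT = -2.6 K, ΔS = +3.11 psu (deep − shallow).
Δρ/ρ₀ = −αΔT + βΔS = 5.72 × 10⁻⁴ + 2.3947 × 10⁻³ = 2.9667 × 10⁻³, so Δρ ≈ 3.038 kg m⁻³.
N² = (g/ρ₀)·Δρ/Δz = g·(Δρ/ρ₀)/Δz = 9.81 × 2.9667 × 10⁻³ / 52 = 5.5968 × 10⁻⁴ s⁻².
N = √(5.5968 × 10⁻⁴) = 0.023658 rad s⁻¹ → T = 2π/N = 265.58 s ≈ 266 s.

266 s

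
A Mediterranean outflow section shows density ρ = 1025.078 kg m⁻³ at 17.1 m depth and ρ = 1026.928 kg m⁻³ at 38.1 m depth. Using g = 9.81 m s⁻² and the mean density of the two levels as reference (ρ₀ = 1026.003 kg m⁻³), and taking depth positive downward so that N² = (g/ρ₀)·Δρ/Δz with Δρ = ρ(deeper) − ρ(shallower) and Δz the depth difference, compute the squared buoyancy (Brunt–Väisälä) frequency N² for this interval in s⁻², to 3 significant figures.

Δρ = 1026.928 − 1025.078 = 1.850 kg m⁻³ over Δz = 38.1 − 17.1 = 21 m.
N² = (9.81/1026.003) × (1.850/21) = 8.4231 × 10⁻⁴ s⁻² ≈ 8.42 × 10⁻⁴ s⁻².
A positive N² confirms static stability across the interval.

8.42 × 10⁻⁴ s⁻²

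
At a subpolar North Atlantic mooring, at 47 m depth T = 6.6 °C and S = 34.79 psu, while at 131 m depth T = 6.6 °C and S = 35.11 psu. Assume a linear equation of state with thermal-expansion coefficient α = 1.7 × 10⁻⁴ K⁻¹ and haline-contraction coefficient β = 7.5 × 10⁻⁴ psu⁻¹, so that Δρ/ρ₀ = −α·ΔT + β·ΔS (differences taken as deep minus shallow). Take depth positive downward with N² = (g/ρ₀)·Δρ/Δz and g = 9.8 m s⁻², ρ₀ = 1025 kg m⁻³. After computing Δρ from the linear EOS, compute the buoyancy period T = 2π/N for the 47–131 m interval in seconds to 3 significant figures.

1.19 × 10³ s

ΔT = +0.0 K, ΔS = +0.32 psu (deep − shallow).
Δρ/ρ₀ = −αΔT + βΔS = 0 + 2.40 × 10⁻⁴ = 2.40 × 10⁻⁴, so Δρ ≈ 0.2460 kg m⁻³.
N² = (g/ρ₀)·Δρ/Δz = g·(Δρ/ρ₀)/Δz = 9.8 × 2.40 × 10⁻⁴ / 84 = 2.8000 × 10⁻⁵ s⁻².
N = √(2.8000 × 10⁻⁵) = 5.2915 × 10⁻³ rad s⁻¹ → T = 2π/N = 1.1874 × 10³ s ≈ 1.19 × 10³ s.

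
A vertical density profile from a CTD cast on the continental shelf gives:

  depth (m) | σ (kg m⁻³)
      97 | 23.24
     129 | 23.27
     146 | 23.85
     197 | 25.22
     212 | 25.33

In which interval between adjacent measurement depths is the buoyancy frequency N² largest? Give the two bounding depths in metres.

Compute the density gradient over each adjacent pair:
  97–129 m: Δρ/Δz = 0.03/32 = 9.4 × 10⁻⁴ kg m⁻⁴
  129–146 m: Δρ/Δz = 0.58/17 = 0.034 kg m⁻⁴
  146–197 m: Δρ/Δz = 1.37/51 = 0.027 kg m⁻⁴
  197–212 m: Δρ/Δz = 0.11/15 = 7.3 × 10⁻³ kg m⁻⁴
The largest gradient is in the 129–146 m interval — the pycnocline.

129–146 m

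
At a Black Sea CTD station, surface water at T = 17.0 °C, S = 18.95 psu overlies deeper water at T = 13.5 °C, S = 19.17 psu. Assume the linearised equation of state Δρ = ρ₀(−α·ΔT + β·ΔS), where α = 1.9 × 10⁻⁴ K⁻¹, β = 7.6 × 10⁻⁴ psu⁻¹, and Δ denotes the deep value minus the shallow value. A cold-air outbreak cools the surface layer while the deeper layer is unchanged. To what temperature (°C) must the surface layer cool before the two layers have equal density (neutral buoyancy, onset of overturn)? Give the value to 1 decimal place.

Neutral buoyancy requires Δρ = 0, i.e. −α(T_deep − T_surf′) + β(S_deep − S_surf) = 0.
T_surf′ = T_deep − (β/α)·ΔS = 13.5 − (7.6 × 10⁻⁴/1.9 × 10⁻⁴)·(+0.22) = 12.620 °C.
Cooling required: 17.0 − (12.620) = 4.380 °C.

12.6 °C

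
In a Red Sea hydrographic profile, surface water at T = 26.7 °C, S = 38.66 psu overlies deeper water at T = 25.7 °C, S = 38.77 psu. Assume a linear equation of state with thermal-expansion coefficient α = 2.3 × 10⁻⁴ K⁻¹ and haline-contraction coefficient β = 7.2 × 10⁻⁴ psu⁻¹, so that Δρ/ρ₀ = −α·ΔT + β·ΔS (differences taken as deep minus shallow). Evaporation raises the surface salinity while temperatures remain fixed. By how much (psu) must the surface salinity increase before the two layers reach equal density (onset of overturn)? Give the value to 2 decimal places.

Neutral buoyancy requires −α(T_deep − T_surf) + β(S_deep − S_surf′) = 0.
S_surf′ = S_deep − (α/β)·ΔT = 38.77 − (2.3 × 10⁻⁴/7.2 × 10⁻⁴)·(-1.0) = 39.0894 psu.
Increase required: 39.0894 − 38.66 = 0.4294 psu.

0.43 psu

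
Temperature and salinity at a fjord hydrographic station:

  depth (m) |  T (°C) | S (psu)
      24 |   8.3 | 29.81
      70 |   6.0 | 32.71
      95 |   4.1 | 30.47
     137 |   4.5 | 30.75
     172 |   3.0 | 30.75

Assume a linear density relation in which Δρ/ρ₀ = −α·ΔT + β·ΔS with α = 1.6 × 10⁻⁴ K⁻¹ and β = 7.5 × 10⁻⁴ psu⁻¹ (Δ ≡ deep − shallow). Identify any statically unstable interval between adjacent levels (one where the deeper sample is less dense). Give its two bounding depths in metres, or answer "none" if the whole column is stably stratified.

70–95 m

Evaluate Δρ/ρ₀ = −αΔT + βΔS across each adjacent pair:
  24–70 m: −αΔT+βΔS = −(1.6 × 10⁻⁴)(-2.3)+(7.5 × 10⁻⁴)(+2.90) = 2.5 × 10⁻³ → stable
  70–95 m: −αΔT+βΔS = −(1.6 × 10⁻⁴)(-1.9)+(7.5 × 10⁻⁴)(-2.24) = -1.4 × 10⁻³ → UNSTABLE
  95–137 m: −αΔT+βΔS = −(1.6 × 10⁻⁴)(+0.4)+(7.5 × 10⁻⁴)(+0.28) = 1.5 × 10⁻⁴ → stable
  137–172 m: −αΔT+βΔS = −(1.6 × 10⁻⁴)(-1.5)+(7.5 × 10⁻⁴)(+0.00) = 2.4 × 10⁻⁴ → stable
The 70–95 m interval has Δρ < 0: lighter water underlies denser water.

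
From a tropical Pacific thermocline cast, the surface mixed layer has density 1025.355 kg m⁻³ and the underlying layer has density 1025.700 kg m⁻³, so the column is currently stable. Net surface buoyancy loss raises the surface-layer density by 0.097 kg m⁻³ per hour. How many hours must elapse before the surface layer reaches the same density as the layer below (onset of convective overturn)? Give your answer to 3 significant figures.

3.56 hours

Density deficit of the surface layer: 1025.700 − 1025.355 = 0.345 kg m⁻³.
Required change = 0.345 / 0.097 = 3.56 hours.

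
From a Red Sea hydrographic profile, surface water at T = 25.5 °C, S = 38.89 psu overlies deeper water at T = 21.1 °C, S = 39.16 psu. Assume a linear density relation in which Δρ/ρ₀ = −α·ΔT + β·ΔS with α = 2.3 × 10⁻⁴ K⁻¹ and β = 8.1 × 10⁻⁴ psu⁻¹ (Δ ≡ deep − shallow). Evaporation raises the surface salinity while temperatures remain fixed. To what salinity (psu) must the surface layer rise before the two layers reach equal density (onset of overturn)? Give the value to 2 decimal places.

40.41 psu

Neutral buoyancy requires −α(T_deep − T_surf) + β(S_deep − S_surf′) = 0.
S_surf′ = S_deep − (α/β)·ΔT = 39.16 − (2.3 × 10⁻⁴/8.1 × 10⁻⁴)·(-4.4) = 40.4094 psu.
Increase required: 40.4094 − 38.89 = 1.5194 psu.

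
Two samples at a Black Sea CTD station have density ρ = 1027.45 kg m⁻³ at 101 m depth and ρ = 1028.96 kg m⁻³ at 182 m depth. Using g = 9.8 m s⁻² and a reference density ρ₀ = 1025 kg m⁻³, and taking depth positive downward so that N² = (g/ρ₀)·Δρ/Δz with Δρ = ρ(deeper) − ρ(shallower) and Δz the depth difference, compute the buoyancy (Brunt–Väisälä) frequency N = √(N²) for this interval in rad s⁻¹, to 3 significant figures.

0.0134 rad s⁻¹

Δρ = 1028.96 − 1027.45 = 1.51 kg m⁻³ over Δz = 182 − 101 = 81 m.
N² = (9.8/1025) × (1.51/81) = 1.7824 × 10⁻⁴ s⁻².
N = √(1.7824 × 10⁻⁴) = 0.013351 rad s⁻¹ ≈ 0.0134 rad s⁻¹.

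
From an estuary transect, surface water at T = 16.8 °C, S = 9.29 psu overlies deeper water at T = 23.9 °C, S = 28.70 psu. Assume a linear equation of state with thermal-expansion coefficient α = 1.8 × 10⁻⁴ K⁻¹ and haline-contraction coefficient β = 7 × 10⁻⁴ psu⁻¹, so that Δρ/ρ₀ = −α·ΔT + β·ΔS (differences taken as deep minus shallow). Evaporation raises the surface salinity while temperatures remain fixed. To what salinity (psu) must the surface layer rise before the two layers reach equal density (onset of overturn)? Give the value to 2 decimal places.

26.87 psu

Neutral buoyancy requires −α(T_deep − T_surf) + β(S_deep − S_surf′) = 0.
S_surf′ = S_deep − (α/β)·ΔT = 28.70 − (1.8 × 10⁻⁴/7 × 10⁻⁴)·(+7.1) = 26.8743 psu.
Increase required: 26.8743 − 9.29 = 17.5843 psu.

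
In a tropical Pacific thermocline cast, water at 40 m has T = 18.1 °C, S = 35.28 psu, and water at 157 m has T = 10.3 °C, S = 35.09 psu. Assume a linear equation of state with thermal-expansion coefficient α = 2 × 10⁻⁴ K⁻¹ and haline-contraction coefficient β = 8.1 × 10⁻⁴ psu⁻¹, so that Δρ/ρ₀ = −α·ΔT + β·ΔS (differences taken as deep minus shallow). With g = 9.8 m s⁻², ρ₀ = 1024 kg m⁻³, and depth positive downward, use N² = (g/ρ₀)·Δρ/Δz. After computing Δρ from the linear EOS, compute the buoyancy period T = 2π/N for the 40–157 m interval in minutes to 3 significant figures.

ΔT = -7.8 K, ΔS = -0.19 psu (deep − shallow).
Δρ/ρ₀ = −αΔT + βΔS = 1.56 × 10⁻³ − 1.539 × 10⁻⁴ = 1.4061 × 10⁻³, so Δρ ≈ 1.440 kg m⁻³.
N² = (g/ρ₀)·Δρ/Δz = g·(Δρ/ρ₀)/Δz = 9.8 × 1.4061 × 10⁻³ / 117 = 1.1778 × 10⁻⁴ s⁻².
N = √(1.1778 × 10⁻⁴) = 0.010853 rad s⁻¹ → T = 2π/N = 578.94 s = 9.6490 min ≈ 9.65 min.

9.65 min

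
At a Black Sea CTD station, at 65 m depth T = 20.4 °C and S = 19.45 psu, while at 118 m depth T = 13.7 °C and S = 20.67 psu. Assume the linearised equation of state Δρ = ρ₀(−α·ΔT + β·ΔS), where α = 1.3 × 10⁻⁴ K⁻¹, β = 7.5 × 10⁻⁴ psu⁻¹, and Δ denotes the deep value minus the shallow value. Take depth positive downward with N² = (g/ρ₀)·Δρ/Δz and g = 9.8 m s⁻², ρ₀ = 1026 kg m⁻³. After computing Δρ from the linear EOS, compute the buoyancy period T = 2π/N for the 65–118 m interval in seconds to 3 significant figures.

346 s

ΔT = -6.7 K, ΔS = +1.22 psu (deep − shallow).
Δρ/ρ₀ = −αΔT + βΔS = 8.71 × 10⁻⁴ + 9.15 × 10⁻⁴ = 1.786 × 10⁻³, so Δρ ≈ 1.832 kg m⁻³.
N² = (g/ρ₀)·Δρ/Δz = g·(Δρ/ρ₀)/Δz = 9.8 × 1.786 × 10⁻³ / 53 = 3.3024 × 10⁻⁴ s⁻².
N = √(3.3024 × 10⁻⁴) = 0.018173 rad s⁻¹ → T = 2π/N = 345.74 s ≈ 346 s.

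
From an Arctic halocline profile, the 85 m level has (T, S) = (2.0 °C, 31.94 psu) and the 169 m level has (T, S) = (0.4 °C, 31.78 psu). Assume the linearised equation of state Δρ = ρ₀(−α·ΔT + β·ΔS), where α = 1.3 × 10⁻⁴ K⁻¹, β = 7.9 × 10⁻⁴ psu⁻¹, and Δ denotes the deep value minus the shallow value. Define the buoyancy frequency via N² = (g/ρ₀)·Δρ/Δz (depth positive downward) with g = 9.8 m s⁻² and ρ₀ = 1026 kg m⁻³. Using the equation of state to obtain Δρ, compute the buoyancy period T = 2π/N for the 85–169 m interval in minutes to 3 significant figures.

33.9 min

ΔT = -1.6 K, ΔS = -0.16 psu (deep − shallow).
Δρ/ρ₀ = −αΔT + βΔS = 2.08 × 10⁻⁴ − 1.264 × 10⁻⁴ = 8.16 × 10⁻⁵, so Δρ ≈ 0.08372 kg m⁻³.
N² = (g/ρ₀)·Δρ/Δz = g·(Δρ/ρ₀)/Δz = 9.8 × 8.16 × 10⁻⁵ / 84 = 9.5200 × 10⁻⁶ s⁻².
N = √(9.5200 × 10⁻⁶) = 3.0854 × 10⁻³ rad s⁻¹ → T = 2π/N = 2.0364 × 10³ s = 33.940 min ≈ 33.9 min.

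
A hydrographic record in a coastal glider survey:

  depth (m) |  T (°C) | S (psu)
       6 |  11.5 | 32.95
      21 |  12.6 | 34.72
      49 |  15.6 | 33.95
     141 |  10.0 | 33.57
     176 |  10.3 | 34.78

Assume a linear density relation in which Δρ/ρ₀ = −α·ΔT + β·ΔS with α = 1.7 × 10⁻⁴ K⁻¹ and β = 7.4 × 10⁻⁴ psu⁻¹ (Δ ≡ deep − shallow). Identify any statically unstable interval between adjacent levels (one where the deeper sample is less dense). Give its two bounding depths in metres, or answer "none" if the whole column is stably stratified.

21–49 m

Evaluate Δρ/ρ₀ = −αΔT + βΔS across each adjacent pair:
  6–21 m: −αΔT+βΔS = −(1.7 × 10⁻⁴)(+1.1)+(7.4 × 10⁻⁴)(+1.77) = 1.1 × 10⁻³ → stable
  21–49 m: −αΔT+βΔS = −(1.7 × 10⁻⁴)(+3.0)+(7.4 × 10⁻⁴)(-0.77) = -1.1 × 10⁻³ → UNSTABLE
  49–141 m: −αΔT+βΔS = −(1.7 × 10⁻⁴)(-5.6)+(7.4 × 10⁻⁴)(-0.38) = 6.7 × 10⁻⁴ → stable
  141–176 m: −αΔT+βΔS = −(1.7 × 10⁻⁴)(+0.3)+(7.4 × 10⁻⁴)(+1.21) = 8.4 × 10⁻⁴ → stable
The 21–49 m interval has Δρ < 0: lighter water underlies denser water.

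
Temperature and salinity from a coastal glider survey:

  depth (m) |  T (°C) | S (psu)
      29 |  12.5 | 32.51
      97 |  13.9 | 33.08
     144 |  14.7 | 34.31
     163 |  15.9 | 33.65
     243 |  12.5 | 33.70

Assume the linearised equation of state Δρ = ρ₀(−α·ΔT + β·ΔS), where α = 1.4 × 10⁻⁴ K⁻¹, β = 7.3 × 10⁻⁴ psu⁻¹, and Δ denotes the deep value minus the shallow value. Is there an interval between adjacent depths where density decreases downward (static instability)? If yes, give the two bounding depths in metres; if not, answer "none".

Evaluate Δρ/ρ₀ = −αΔT + βΔS across each adjacent pair:
  29–97 m: −αΔT+βΔS = −(1.4 × 10⁻⁴)(+1.4)+(7.3 × 10⁻⁴)(+0.57) = 2.2 × 10⁻⁴ → stable
  97–144 m: −αΔT+βΔS = −(1.4 × 10⁻⁴)(+0.8)+(7.3 × 10⁻⁴)(+1.23) = 7.9 × 10⁻⁴ → stable
  144–163 m: −αΔT+βΔS = −(1.4 × 10⁻⁴)(+1.2)+(7.3 × 10⁻⁴)(-0.66) = -6.5 × 10⁻⁴ → UNSTABLE
  163–243 m: −αΔT+βΔS = −(1.4 × 10⁻⁴)(-3.4)+(7.3 × 10⁻⁴)(+0.05) = 5.1 × 10⁻⁴ → stable
The 144–163 m interval has Δρ < 0: lighter water underlies denser water.

144–163 m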